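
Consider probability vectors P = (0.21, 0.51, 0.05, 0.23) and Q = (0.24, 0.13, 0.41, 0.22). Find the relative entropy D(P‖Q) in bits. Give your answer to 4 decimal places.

0.8282 bits

D(P‖Q) = Σ p·log₂(p/q).
  0.21·log₂(0.21/0.24) = -0.04046
  0.51·log₂(0.51/0.13) = 1.00571
  0.05·log₂(0.05/0.41) = -0.15178
  0.23·log₂(0.23/0.22) = 0.01475
D(P‖Q) = 0.8282 bits.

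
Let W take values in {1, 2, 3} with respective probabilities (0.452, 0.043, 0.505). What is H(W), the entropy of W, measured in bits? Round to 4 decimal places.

1.2108 bits

H(W) = −Σ p·log₂ p.
  −(0.452)·log₂(0.452) = 0.51781
  −(0.043)·log₂(0.043) = 0.19520
  −(0.505)·log₂(0.505) = 0.49775
Sum: 0.51781 + 0.19520 + 0.49775 = 1.2108 bits.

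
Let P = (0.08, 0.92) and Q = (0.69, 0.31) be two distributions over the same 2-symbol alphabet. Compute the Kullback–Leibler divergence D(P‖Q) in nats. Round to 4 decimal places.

0.8284 nats

D(P‖Q) = Σ p·ln(p/q).
  0.08·ln(0.08/0.69) = -0.17237
  0.92·ln(0.92/0.31) = 1.00078
D(P‖Q) = 0.8284 nats.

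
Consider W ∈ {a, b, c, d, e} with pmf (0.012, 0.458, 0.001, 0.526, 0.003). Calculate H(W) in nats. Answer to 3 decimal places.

H(W) = −Σ p·ln p.
  −(0.012)·ln(0.012) = 0.0531
  −(0.458)·ln(0.458) = 0.3576
  −(0.001)·ln(0.001) = 0.0069
  −(0.526)·ln(0.526) = 0.3379
  −(0.003)·ln(0.003) = 0.0174
Sum: 0.0531 + 0.3576 + 0.0069 + 0.3379 + 0.0174 = 0.773 nats.

0.773 nats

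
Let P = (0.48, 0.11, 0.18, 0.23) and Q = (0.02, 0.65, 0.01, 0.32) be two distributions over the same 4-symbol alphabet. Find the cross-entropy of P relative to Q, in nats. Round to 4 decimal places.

H(P,Q) = −Σ p·ln q.
  −0.48·ln(0.02) = 1.87777
  −0.11·ln(0.65) = 0.04739
  −0.18·ln(0.01) = 0.82893
  −0.23·ln(0.32) = 0.26207
H(P,Q) = 3.0162 nats.

3.0162 nats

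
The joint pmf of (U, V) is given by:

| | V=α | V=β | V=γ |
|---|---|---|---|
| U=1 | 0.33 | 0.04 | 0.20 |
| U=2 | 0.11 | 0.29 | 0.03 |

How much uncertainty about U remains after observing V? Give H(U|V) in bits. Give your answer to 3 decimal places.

Marginals: p(U) = (0.5700, 0.4300), p(V) = (0.4400, 0.3300, 0.2300).
H(U|V) = Σ p(V) · H(U|V=·).
  V=α: p=0.4400, H(U|V=α) = 0.8113
  V=β: p=0.3300, H(U|V=β) = 0.5328
  V=γ: p=0.2300, H(U|V=γ) = 0.5586
Weighted sum = 0.661 bits.

0.661 bits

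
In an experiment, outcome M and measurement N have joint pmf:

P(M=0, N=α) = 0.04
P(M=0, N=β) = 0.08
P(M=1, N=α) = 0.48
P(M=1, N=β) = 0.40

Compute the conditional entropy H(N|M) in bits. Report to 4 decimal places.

0.9849 bits

Chain rule: H(N|M) = H(M,N) − H(M).
Marginals: p(M) = (0.1200, 0.8800), p(N) = (0.5200, 0.4800).
H(M,N) = 1.5143 bits; H(M) = 0.5294 bits.
H(N|M) = 1.5143 − 0.5294 = 0.9849 bits.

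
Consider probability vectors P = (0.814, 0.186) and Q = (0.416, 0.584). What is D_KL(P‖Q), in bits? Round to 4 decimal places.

D(P‖Q) = Σ p·log₂(p/q).
  0.814·log₂(0.814/0.416) = 0.78831
  0.186·log₂(0.186/0.584) = -0.30702
D(P‖Q) = 0.4813 bits.

0.4813 bits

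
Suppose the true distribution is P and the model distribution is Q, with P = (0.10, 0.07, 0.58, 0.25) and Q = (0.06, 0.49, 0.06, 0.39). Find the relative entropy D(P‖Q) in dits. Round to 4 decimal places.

0.4862 dits

D(P‖Q) = Σ p·log₁₀(p/q).
  0.10·log₁₀(0.10/0.06) = 0.02218
  0.07·log₁₀(0.07/0.49) = -0.05916
  0.58·log₁₀(0.58/0.06) = 0.57146
  0.25·log₁₀(0.25/0.39) = -0.04828
D(P‖Q) = 0.4862 dits.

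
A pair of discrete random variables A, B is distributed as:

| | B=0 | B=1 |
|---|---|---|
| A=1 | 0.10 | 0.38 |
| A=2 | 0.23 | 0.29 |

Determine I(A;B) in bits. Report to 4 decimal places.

0.0456 bits

Marginals: p(A) = (0.4800, 0.5200), p(B) = (0.3300, 0.6700).
I(A;B) = Σ p(x,y)·log₂[p(x,y)/(p(x)p(y))].
  (1,0): 0.10·log₂(0.6313) = -0.06636
  (1,1): 0.38·log₂(1.1816) = 0.09148
  (2,0): 0.23·log₂(1.3403) = 0.09719
  (2,1): 0.29·log₂(0.8324) = -0.07676
Sum = 0.0456 bits.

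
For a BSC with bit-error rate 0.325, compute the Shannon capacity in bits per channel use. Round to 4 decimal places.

0.0903 bits

Binary symmetric channel: C = 1 − h₂(ε) where h₂ is the binary entropy function.
h₂(0.325) = −0.325·log₂0.325 − 0.675·log₂0.675 = 0.9097.
C = 1 − 0.9097 = 0.0903 bits per channel use.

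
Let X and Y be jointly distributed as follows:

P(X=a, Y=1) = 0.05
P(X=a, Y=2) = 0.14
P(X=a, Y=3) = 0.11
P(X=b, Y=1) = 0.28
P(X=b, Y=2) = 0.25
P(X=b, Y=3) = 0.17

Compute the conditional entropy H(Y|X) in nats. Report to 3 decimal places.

Chain rule: H(Y|X) = H(X,Y) − H(X).
Marginals: p(X) = (0.3000, 0.7000), p(Y) = (0.3300, 0.3900, 0.2800).
H(X,Y) = 1.6721 nats; H(X) = 0.6109 nats.
H(Y|X) = 1.6721 − 0.6109 = 1.061 nats.

1.061 nats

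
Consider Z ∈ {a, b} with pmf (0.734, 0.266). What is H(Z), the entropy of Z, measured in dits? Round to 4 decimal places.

H(Z) = −Σ p·log₁₀ p.
  −(0.734)·log₁₀(0.734) = 0.09858
  −(0.266)·log₁₀(0.266) = 0.15298
Sum: 0.09858 + 0.15298 = 0.2516 dits.

0.2516 dits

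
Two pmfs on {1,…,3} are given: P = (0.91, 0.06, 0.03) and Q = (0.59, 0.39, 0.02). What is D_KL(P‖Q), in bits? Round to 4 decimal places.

0.4244 bits

D(P‖Q) = Σ p·log₂(p/q).
  0.91·log₂(0.91/0.59) = 0.56889
  0.06·log₂(0.06/0.39) = -0.16203
  0.03·log₂(0.03/0.02) = 0.01755
D(P‖Q) = 0.4244 bits.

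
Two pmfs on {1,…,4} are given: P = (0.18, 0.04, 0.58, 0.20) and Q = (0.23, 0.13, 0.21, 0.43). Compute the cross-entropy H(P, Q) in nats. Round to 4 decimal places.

1.4201 nats

H(P,Q) = −Σ p·ln q.
  −0.18·ln(0.23) = 0.26454
  −0.04·ln(0.13) = 0.08161
  −0.58·ln(0.21) = 0.90518
  −0.20·ln(0.43) = 0.16879
H(P,Q) = 1.4201 nats.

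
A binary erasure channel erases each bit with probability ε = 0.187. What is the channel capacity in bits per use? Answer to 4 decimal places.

Binary erasure channel: capacity C = 1 − ε.
C = 1 − 0.187 = 0.8130 bits per channel use.

0.8130 bits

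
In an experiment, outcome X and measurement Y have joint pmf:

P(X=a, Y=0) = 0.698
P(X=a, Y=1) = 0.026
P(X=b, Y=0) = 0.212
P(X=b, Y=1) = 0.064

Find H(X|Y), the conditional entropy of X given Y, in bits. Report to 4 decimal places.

Chain rule: H(X|Y) = H(X,Y) − H(Y).
Marginals: p(X) = (0.7240, 0.2760), p(Y) = (0.9100, 0.0900).
H(X,Y) = 1.2272 bits; H(Y) = 0.4365 bits.
H(X|Y) = 1.2272 − 0.4365 = 0.7907 bits.

0.7907 bits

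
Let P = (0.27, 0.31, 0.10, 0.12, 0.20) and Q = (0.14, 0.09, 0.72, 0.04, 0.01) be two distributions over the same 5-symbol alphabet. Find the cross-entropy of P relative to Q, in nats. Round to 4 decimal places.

H(P,Q) = −Σ p·ln q.
  −0.27·ln(0.14) = 0.53085
  −0.31·ln(0.09) = 0.74646
  −0.10·ln(0.72) = 0.03285
  −0.12·ln(0.04) = 0.38627
  −0.20·ln(0.01) = 0.92103
H(P,Q) = 2.6175 nats.

2.6175 nats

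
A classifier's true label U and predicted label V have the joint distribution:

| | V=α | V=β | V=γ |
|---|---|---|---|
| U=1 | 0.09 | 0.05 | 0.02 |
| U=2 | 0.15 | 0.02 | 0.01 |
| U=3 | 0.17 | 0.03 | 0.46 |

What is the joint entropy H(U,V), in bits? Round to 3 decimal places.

H(U,V) = −Σ p(x,y)·log₂ p(x,y) over all 9 cells.
  cell (1,α): −0.09·log₂0.09 = 0.3127
  cell (1,β): −0.05·log₂0.05 = 0.2161
  cell (1,γ): −0.02·log₂0.02 = 0.1129
  cell (2,α): −0.15·log₂0.15 = 0.4105
  cell (2,β): −0.02·log₂0.02 = 0.1129
  cell (2,γ): −0.01·log₂0.01 = 0.0664
  cell (3,α): −0.17·log₂0.17 = 0.4346
  cell (3,β): −0.03·log₂0.03 = 0.1518
  cell (3,γ): −0.46·log₂0.46 = 0.5153
Sum = 2.333 bits.

2.333 bits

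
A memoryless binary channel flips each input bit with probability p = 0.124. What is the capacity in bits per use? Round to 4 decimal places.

Binary symmetric channel: C = 1 − h₂(ε) where h₂ is the binary entropy function.
h₂(0.124) = −0.124·log₂0.124 − 0.876·log₂0.876 = 0.5408.
C = 1 − 0.5408 = 0.4592 bits per channel use.

0.4592 bits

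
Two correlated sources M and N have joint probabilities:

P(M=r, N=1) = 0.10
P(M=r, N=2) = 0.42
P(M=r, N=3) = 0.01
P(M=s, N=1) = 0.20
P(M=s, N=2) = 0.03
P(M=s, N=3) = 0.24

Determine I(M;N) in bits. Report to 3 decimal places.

Marginals: p(M) = (0.5300, 0.4700), p(N) = (0.3000, 0.4500, 0.2500).
I(M;N) = Σ p(x,y)·log₂[p(x,y)/(p(x)p(y))].
  (r,1): 0.10·log₂(0.6289) = -0.0669
  (r,2): 0.42·log₂(1.7610) = 0.3429
  (r,3): 0.01·log₂(0.0755) = -0.0373
  (s,1): 0.20·log₂(1.4184) = 0.1009
  (s,2): 0.03·log₂(0.1418) = -0.0845
  (s,3): 0.24·log₂(2.0426) = 0.2473
Sum = 0.502 bits.

0.502 bits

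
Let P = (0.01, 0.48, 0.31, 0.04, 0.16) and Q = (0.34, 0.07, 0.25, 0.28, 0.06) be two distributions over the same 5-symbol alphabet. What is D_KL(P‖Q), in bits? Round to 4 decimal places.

D(P‖Q) = Σ p·log₂(p/q).
  0.01·log₂(0.01/0.34) = -0.05087
  0.48·log₂(0.48/0.07) = 1.33325
  0.31·log₂(0.31/0.25) = 0.09621
  0.04·log₂(0.04/0.28) = -0.11229
  0.16·log₂(0.16/0.06) = 0.22641
D(P‖Q) = 1.4927 bits.

1.4927 bits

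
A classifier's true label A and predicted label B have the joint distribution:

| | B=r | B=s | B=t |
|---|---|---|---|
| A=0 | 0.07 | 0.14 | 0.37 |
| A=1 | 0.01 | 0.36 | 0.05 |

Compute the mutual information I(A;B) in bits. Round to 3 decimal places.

Marginals: p(A) = (0.5800, 0.4200), p(B) = (0.0800, 0.5000, 0.4200).
I(A;B) = Σ p(x,y)·log₂[p(x,y)/(p(x)p(y))].
  (0,r): 0.07·log₂(1.5086) = 0.0415
  (0,s): 0.14·log₂(0.4828) = -0.1471
  (0,t): 0.37·log₂(1.5189) = 0.2231
  (1,r): 0.01·log₂(0.2976) = -0.0175
  (1,s): 0.36·log₂(1.7143) = 0.2799
  (1,t): 0.05·log₂(0.2834) = -0.0909
Sum = 0.289 bits.

0.289 bits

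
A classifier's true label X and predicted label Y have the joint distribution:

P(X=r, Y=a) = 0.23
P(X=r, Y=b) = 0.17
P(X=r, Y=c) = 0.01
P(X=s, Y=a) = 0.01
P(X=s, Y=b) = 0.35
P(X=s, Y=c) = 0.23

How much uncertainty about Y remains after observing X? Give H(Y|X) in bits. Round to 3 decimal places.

1.096 bits

Chain rule: H(Y|X) = H(X,Y) − H(X).
Marginals: p(X) = (0.4100, 0.5900), p(Y) = (0.2400, 0.5200, 0.2400).
H(X,Y) = 2.0729 bits; H(X) = 0.9765 bits.
H(Y|X) = 2.0729 − 0.9765 = 1.096 bits.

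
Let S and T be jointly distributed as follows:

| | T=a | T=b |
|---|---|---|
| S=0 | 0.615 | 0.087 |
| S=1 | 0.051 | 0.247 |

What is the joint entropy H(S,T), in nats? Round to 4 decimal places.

H(S,T) = −Σ p(x,y)·ln p(x,y) over all 4 cells.
  cell (0,a): −0.615·ln0.615 = 0.29897
  cell (0,b): −0.087·ln0.087 = 0.21244
  cell (1,a): −0.051·ln0.051 = 0.15177
  cell (1,b): −0.247·ln0.247 = 0.34540
Sum = 1.0086 nats.

1.0086 nats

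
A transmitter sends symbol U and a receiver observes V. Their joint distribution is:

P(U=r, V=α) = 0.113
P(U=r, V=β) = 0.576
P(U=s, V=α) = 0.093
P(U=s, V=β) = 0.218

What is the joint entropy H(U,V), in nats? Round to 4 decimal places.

1.1171 nats

H(U,V) = −Σ p(x,y)·ln p(x,y) over all 4 cells.
  cell (r,α): −0.113·ln0.113 = 0.24638
  cell (r,β): −0.576·ln0.576 = 0.31775
  cell (s,α): −0.093·ln0.093 = 0.22089
  cell (s,β): −0.218·ln0.218 = 0.33207
Sum = 1.1171 nats.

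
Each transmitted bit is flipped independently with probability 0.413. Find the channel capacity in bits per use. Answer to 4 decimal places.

0.0220 bits

Binary symmetric channel: C = 1 − h₂(ε) where h₂ is the binary entropy function.
h₂(0.413) = −0.413·log₂0.413 − 0.587·log₂0.587 = 0.9780.
C = 1 − 0.9780 = 0.0220 bits per channel use.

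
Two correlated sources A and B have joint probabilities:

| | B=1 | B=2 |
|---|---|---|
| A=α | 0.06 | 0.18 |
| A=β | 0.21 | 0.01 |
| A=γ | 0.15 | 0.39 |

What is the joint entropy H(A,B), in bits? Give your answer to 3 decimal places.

H(A,B) = −Σ p(x,y)·log₂ p(x,y) over all 6 cells.
  cell (α,1): −0.06·log₂0.06 = 0.2435
  cell (α,2): −0.18·log₂0.18 = 0.4453
  cell (β,1): −0.21·log₂0.21 = 0.4728
  cell (β,2): −0.01·log₂0.01 = 0.0664
  cell (γ,1): −0.15·log₂0.15 = 0.4105
  cell (γ,2): −0.39·log₂0.39 = 0.5298
Sum = 2.168 bits.

2.168 bits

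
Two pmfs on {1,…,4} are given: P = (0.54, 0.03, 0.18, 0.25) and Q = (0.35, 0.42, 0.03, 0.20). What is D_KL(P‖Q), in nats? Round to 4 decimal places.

0.5333 nats

D(P‖Q) = Σ p·ln(p/q).
  0.54·ln(0.54/0.35) = 0.23416
  0.03·ln(0.03/0.42) = -0.07917
  0.18·ln(0.18/0.03) = 0.32252
  0.25·ln(0.25/0.20) = 0.05579
D(P‖Q) = 0.5333 nats.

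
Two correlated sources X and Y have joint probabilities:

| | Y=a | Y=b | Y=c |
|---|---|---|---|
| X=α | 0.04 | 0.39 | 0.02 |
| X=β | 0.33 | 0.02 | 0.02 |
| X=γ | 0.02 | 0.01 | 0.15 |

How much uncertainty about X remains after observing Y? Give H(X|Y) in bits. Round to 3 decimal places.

Marginals: p(X) = (0.4500, 0.3700, 0.1800), p(Y) = (0.3900, 0.4200, 0.1900).
H(X|Y) = Σ p(Y) · H(X|Y=·).
  Y=a: p=0.3900, H(X|Y=a) = 0.7607
  Y=b: p=0.4200, H(X|Y=b) = 0.4368
  Y=c: p=0.1900, H(X|Y=c) = 0.9530
Weighted sum = 0.661 bits.

0.661 bits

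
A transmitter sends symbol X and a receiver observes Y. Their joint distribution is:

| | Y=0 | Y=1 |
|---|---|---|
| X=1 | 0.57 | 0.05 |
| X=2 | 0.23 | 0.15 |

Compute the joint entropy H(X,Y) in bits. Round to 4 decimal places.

H(X,Y) = −Σ p(x,y)·log₂ p(x,y) over all 4 cells.
  cell (1,0): −0.57·log₂0.57 = 0.46225
  cell (1,1): −0.05·log₂0.05 = 0.21610
  cell (2,0): −0.23·log₂0.23 = 0.48767
  cell (2,1): −0.15·log₂0.15 = 0.41054
Sum = 1.5766 bits.

1.5766 bits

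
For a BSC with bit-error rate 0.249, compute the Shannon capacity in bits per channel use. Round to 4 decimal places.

0.1903 bits

Binary symmetric channel: C = 1 − h₂(ε) where h₂ is the binary entropy function.
h₂(0.249) = −0.249·log₂0.249 − 0.751·log₂0.751 = 0.8097.
C = 1 − 0.8097 = 0.1903 bits per channel use.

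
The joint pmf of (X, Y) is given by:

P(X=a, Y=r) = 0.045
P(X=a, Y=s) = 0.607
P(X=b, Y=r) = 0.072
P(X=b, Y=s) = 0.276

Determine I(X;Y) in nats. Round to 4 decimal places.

0.0198 nats

Marginals: p(X) = (0.6520, 0.3480), p(Y) = (0.1170, 0.8830).
I(X;Y) = Σ p(x,y)·ln[p(x,y)/(p(x)p(y))].
  (a,r): 0.045·ln(0.5899) = -0.02375
  (a,s): 0.607·ln(1.0543) = 0.03212
  (b,r): 0.072·ln(1.7683) = 0.04104
  (b,s): 0.276·ln(0.8982) = -0.02963
Sum = 0.0198 nats.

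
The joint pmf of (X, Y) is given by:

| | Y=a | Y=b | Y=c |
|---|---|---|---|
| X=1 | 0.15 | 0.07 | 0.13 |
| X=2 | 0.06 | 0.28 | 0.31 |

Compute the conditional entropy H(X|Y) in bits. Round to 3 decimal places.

0.819 bits

Marginals: p(X) = (0.3500, 0.6500), p(Y) = (0.2100, 0.3500, 0.4400).
H(X|Y) = Σ p(Y) · H(X|Y=·).
  Y=a: p=0.2100, H(X|Y=a) = 0.8631
  Y=b: p=0.3500, H(X|Y=b) = 0.7219
  Y=c: p=0.4400, H(X|Y=c) = 0.8757
Weighted sum = 0.819 bits.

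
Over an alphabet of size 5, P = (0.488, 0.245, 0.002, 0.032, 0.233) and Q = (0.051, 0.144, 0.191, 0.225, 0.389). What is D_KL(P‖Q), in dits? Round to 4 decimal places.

D(P‖Q) = Σ p·log₁₀(p/q).
  0.488·log₁₀(0.488/0.051) = 0.47865
  0.245·log₁₀(0.245/0.144) = 0.05655
  0.002·log₁₀(0.002/0.191) = -0.00396
  0.032·log₁₀(0.032/0.225) = -0.02711
  0.233·log₁₀(0.233/0.389) = -0.05186
D(P‖Q) = 0.4523 dits.

0.4523 dits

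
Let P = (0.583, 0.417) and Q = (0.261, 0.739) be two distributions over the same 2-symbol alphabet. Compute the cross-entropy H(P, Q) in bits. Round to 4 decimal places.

H(P,Q) = −Σ p·log₂ q.
  −0.583·log₂(0.261) = 1.12978
  −0.417·log₂(0.739) = 0.18196
H(P,Q) = 1.3117 bits.

1.3117 bits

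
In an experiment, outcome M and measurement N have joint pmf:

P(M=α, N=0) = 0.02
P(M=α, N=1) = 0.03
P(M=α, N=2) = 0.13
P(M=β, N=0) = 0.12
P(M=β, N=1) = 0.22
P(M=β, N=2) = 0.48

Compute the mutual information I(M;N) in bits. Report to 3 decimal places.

0.009 bits

Marginals: p(M) = (0.1800, 0.8200), p(N) = (0.1400, 0.2500, 0.6100).
I(M;N) = Σ p(x,y)·log₂[p(x,y)/(p(x)p(y))].
  (α,0): 0.02·log₂(0.7937) = -0.0067
  (α,1): 0.03·log₂(0.6667) = -0.0175
  (α,2): 0.13·log₂(1.1840) = 0.0317
  (β,0): 0.12·log₂(1.0453) = 0.0077
  (β,1): 0.22·log₂(1.0732) = 0.0224
  (β,2): 0.48·log₂(0.9596) = -0.0285
Sum = 0.009 bits.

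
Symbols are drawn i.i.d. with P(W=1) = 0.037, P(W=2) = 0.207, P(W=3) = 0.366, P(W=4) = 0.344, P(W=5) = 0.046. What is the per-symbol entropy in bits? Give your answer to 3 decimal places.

H(W) = −Σ p·log₂ p.
  −(0.037)·log₂(0.037) = 0.1760
  −(0.207)·log₂(0.207) = 0.4704
  −(0.366)·log₂(0.366) = 0.5307
  −(0.344)·log₂(0.344) = 0.5296
  −(0.046)·log₂(0.046) = 0.2043
Sum: 0.1760 + 0.4704 + 0.5307 + 0.5296 + 0.2043 = 1.911 bits.

1.911 bits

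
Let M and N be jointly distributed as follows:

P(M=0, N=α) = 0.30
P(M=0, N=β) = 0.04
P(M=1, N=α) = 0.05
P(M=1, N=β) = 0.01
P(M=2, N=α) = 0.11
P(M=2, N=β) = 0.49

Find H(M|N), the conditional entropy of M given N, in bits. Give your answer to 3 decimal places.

Marginals: p(M) = (0.3400, 0.0600, 0.6000), p(N) = (0.4600, 0.5400).
H(M|N) = Σ p(N) · H(M|N=·).
  N=α: p=0.4600, H(M|N=α) = 1.2438
  N=β: p=0.5400, H(M|N=β) = 0.5119
Weighted sum = 0.849 bits.

0.849 bits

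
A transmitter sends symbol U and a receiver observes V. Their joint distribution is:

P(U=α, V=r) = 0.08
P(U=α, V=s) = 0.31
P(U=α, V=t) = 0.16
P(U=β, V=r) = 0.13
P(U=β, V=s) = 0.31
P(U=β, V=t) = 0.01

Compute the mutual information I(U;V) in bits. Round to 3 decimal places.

0.117 bits

Marginals: p(U) = (0.5500, 0.4500), p(V) = (0.2100, 0.6200, 0.1700).
I(U;V) = H(U) + H(V) − H(U,V).
H(U) = 0.9928, H(V) = 1.3350, H(U,V) = 2.2112.
I(U;V) = 0.9928 + 1.3350 − 2.2112 = 0.117 bits.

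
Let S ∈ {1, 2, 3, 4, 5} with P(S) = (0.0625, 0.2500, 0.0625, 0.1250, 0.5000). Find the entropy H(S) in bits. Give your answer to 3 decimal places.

H(S) = −Σ p·log₂ p.
  −(0.0625)·log₂(0.0625) = 0.2500
  −(0.2500)·log₂(0.2500) = 0.5000
  −(0.0625)·log₂(0.0625) = 0.2500
  −(0.1250)·log₂(0.1250) = 0.3750
  −(0.5000)·log₂(0.5000) = 0.5000
Sum: 0.2500 + 0.5000 + 0.2500 + 0.3750 + 0.5000 = 1.875 bits.

1.875 bits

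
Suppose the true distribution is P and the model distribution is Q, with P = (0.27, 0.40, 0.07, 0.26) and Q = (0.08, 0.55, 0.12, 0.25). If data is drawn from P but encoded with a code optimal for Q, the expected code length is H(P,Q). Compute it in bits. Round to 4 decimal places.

H(P,Q) = −Σ p·log₂ q.
  −0.27·log₂(0.08) = 0.98384
  −0.40·log₂(0.55) = 0.34500
  −0.07·log₂(0.12) = 0.21412
  −0.26·log₂(0.25) = 0.52000
H(P,Q) = 2.0630 bits.

2.0630 bits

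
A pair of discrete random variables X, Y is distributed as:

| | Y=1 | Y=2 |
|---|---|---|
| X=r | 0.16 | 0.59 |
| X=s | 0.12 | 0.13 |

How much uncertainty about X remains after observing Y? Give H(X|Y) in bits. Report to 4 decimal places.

Marginals: p(X) = (0.7500, 0.2500), p(Y) = (0.2800, 0.7200).
H(X|Y) = Σ p(Y) · H(X|Y=·).
  Y=1: p=0.2800, H(X|Y=1) = 0.9852
  Y=2: p=0.7200, H(X|Y=2) = 0.6813
Weighted sum = 0.7664 bits.

0.7664 bits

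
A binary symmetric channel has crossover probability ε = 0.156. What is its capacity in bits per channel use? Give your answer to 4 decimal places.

Binary symmetric channel: C = 1 − h₂(ε) where h₂ is the binary entropy function.
h₂(0.156) = −0.156·log₂0.156 − 0.844·log₂0.844 = 0.6247.
C = 1 − 0.6247 = 0.3753 bits per channel use.

0.3753 bits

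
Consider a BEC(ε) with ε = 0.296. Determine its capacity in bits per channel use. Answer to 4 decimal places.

0.7040 bits

Binary erasure channel: capacity C = 1 − ε.
C = 1 − 0.296 = 0.7040 bits per channel use.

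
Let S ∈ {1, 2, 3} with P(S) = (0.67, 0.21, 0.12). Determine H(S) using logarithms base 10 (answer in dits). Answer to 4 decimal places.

H(S) = −Σ p·log₁₀ p.
  −(0.67)·log₁₀(0.67) = 0.11653
  −(0.21)·log₁₀(0.21) = 0.14233
  −(0.12)·log₁₀(0.12) = 0.11050
Sum: 0.11653 + 0.14233 + 0.11050 = 0.3694 dits.

0.3694 dits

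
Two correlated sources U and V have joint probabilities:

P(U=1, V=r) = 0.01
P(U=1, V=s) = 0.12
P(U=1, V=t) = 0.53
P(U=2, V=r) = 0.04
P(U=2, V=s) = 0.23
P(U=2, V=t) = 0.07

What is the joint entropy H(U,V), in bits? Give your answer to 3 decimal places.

1.861 bits

H(U,V) = −Σ p(x,y)·log₂ p(x,y) over all 6 cells.
  cell (1,r): −0.01·log₂0.01 = 0.0664
  cell (1,s): −0.12·log₂0.12 = 0.3671
  cell (1,t): −0.53·log₂0.53 = 0.4854
  cell (2,r): −0.04·log₂0.04 = 0.1858
  cell (2,s): −0.23·log₂0.23 = 0.4877
  cell (2,t): −0.07·log₂0.07 = 0.2686
Sum = 1.861 bits.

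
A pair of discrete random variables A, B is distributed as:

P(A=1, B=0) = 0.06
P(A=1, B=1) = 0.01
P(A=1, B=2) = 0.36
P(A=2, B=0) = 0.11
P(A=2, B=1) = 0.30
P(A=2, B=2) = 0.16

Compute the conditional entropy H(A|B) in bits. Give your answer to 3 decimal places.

Chain rule: H(A|B) = H(A,B) − H(B).
Marginals: p(A) = (0.4300, 0.5700), p(B) = (0.1700, 0.3100, 0.5200).
H(A,B) = 2.1350 bits; H(B) = 1.4490 bits.
H(A|B) = 2.1350 − 1.4490 = 0.686 bits.

0.686 bits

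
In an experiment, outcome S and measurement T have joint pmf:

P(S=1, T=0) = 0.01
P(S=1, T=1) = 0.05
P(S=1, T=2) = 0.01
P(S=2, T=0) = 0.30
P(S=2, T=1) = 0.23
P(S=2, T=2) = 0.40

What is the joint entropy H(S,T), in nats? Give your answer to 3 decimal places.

H(S,T) = −Σ p(x,y)·ln p(x,y) over all 6 cells.
  cell (1,0): −0.01·ln0.01 = 0.0461
  cell (1,1): −0.05·ln0.05 = 0.1498
  cell (1,2): −0.01·ln0.01 = 0.0461
  cell (2,0): −0.30·ln0.30 = 0.3612
  cell (2,1): −0.23·ln0.23 = 0.3380
  cell (2,2): −0.40·ln0.40 = 0.3665
Sum = 1.308 nats.

1.308 nats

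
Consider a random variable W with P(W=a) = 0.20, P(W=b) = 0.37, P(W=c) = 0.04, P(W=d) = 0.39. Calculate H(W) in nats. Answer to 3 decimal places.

H(W) = −Σ p·ln p.
  −(0.20)·ln(0.20) = 0.3219
  −(0.37)·ln(0.37) = 0.3679
  −(0.04)·ln(0.04) = 0.1288
  −(0.39)·ln(0.39) = 0.3672
Sum: 0.3219 + 0.3679 + 0.1288 + 0.3672 = 1.186 nats.

1.186 nats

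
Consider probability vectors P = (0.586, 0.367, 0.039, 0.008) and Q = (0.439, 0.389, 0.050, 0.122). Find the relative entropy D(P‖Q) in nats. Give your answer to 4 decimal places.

0.1164 nats

D(P‖Q) = Σ p·ln(p/q).
  0.586·ln(0.586/0.439) = 0.16925
  0.367·ln(0.367/0.389) = -0.02137
  0.039·ln(0.039/0.050) = -0.00969
  0.008·ln(0.008/0.122) = -0.02180
D(P‖Q) = 0.1164 nats.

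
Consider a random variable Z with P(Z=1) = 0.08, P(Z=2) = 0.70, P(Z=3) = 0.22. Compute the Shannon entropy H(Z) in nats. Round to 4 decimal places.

H(Z) = −Σ p·ln p.
  −(0.08)·ln(0.08) = 0.20206
  −(0.70)·ln(0.70) = 0.24967
  −(0.22)·ln(0.22) = 0.33311
Sum: 0.20206 + 0.24967 + 0.33311 = 0.7848 nats.

0.7848 nats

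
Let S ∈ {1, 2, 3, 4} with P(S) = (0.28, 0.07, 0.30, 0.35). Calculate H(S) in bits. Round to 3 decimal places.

H(S) = −Σ p·log₂ p.
  −(0.28)·log₂(0.28) = 0.5142
  −(0.07)·log₂(0.07) = 0.2686
  −(0.30)·log₂(0.30) = 0.5211
  −(0.35)·log₂(0.35) = 0.5301
Sum: 0.5142 + 0.2686 + 0.5211 + 0.5301 = 1.834 bits.

1.834 bits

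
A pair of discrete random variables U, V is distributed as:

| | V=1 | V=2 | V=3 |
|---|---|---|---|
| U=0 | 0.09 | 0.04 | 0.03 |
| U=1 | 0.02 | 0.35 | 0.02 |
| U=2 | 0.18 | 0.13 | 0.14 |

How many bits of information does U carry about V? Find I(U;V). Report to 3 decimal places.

Marginals: p(U) = (0.1600, 0.3900, 0.4500), p(V) = (0.2900, 0.5200, 0.1900).
I(U;V) = H(U) + H(V) − H(U,V).
H(U) = 1.4712, H(V) = 1.4637, H(U,V) = 2.6311.
I(U;V) = 1.4712 + 1.4637 − 2.6311 = 0.304 bits.

0.304 bits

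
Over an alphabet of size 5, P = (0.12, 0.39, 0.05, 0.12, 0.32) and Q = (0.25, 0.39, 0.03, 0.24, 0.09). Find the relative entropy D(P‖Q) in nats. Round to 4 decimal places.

D(P‖Q) = Σ p·ln(p/q).
  0.12·ln(0.12/0.25) = -0.08808
  0.39·ln(0.39/0.39) = 0.00000
  0.05·ln(0.05/0.03) = 0.02554
  0.12·ln(0.12/0.24) = -0.08318
  0.32·ln(0.32/0.09) = 0.40592
D(P‖Q) = 0.2602 nats.

0.2602 nats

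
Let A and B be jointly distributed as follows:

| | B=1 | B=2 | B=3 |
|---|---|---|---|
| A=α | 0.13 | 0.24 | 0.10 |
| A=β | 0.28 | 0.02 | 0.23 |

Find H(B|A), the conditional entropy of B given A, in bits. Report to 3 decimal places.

1.326 bits

Marginals: p(A) = (0.4700, 0.5300), p(B) = (0.4100, 0.2600, 0.3300).
H(B|A) = Σ p(A) · H(B|A=·).
  A=α: p=0.4700, H(B|A=α) = 1.4830
  A=β: p=0.5300, H(B|A=β) = 1.1874
Weighted sum = 1.326 bits.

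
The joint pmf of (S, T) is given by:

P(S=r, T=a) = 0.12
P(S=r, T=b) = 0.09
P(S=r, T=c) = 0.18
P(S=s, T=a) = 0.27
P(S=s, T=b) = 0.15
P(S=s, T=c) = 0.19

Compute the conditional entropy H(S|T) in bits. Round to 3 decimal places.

0.946 bits

Chain rule: H(S|T) = H(S,T) − H(T).
Marginals: p(S) = (0.3900, 0.6100), p(T) = (0.3900, 0.2400, 0.3700).
H(S,T) = 2.5008 bits; H(T) = 1.5547 bits.
H(S|T) = 2.5008 − 1.5547 = 0.946 bits.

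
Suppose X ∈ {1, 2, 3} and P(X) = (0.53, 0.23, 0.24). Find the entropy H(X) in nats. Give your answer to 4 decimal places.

H(X) = −Σ p·ln p.
  −(0.53)·ln(0.53) = 0.33649
  −(0.23)·ln(0.23) = 0.33803
  −(0.24)·ln(0.24) = 0.34251
Sum: 0.33649 + 0.33803 + 0.34251 = 1.0170 nats.

1.0170 nats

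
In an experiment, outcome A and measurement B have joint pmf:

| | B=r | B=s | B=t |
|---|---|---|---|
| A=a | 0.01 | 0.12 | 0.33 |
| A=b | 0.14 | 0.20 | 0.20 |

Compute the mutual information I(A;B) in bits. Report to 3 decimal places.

Marginals: p(A) = (0.4600, 0.5400), p(B) = (0.1500, 0.3200, 0.5300).
I(A;B) = Σ p(x,y)·log₂[p(x,y)/(p(x)p(y))].
  (a,r): 0.01·log₂(0.1449) = -0.0279
  (a,s): 0.12·log₂(0.8152) = -0.0354
  (a,t): 0.33·log₂(1.3536) = 0.1441
  (b,r): 0.14·log₂(1.7284) = 0.1105
  (b,s): 0.20·log₂(1.1574) = 0.0422
  (b,t): 0.20·log₂(0.6988) = -0.1034
Sum = 0.130 bits.

0.130 bits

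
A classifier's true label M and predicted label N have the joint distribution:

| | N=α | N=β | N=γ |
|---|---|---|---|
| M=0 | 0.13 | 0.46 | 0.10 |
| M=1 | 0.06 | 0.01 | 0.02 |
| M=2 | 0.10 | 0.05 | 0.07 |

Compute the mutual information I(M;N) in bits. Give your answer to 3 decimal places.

Marginals: p(M) = (0.6900, 0.0900, 0.2200), p(N) = (0.2900, 0.5200, 0.1900).
I(M;N) = H(M) + H(N) − H(M,N).
H(M) = 1.1626, H(N) = 1.4637, H(M,N) = 2.4699.
I(M;N) = 1.1626 + 1.4637 − 2.4699 = 0.156 bits.

0.156 bits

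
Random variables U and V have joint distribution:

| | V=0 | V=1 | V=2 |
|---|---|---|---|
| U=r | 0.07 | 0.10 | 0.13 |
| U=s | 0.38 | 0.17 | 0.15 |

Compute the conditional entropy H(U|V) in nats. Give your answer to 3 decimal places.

0.566 nats

Marginals: p(U) = (0.3000, 0.7000), p(V) = (0.4500, 0.2700, 0.2800).
H(U|V) = Σ p(V) · H(U|V=·).
  V=0: p=0.4500, H(U|V=0) = 0.4322
  V=1: p=0.2700, H(U|V=1) = 0.6592
  V=2: p=0.2800, H(U|V=2) = 0.6906
Weighted sum = 0.566 nats.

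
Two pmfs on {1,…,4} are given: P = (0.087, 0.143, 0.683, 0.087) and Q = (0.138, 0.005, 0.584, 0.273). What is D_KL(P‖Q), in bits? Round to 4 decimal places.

0.6447 bits

D(P‖Q) = Σ p·log₂(p/q).
  0.087·log₂(0.087/0.138) = -0.05791
  0.143·log₂(0.143/0.005) = 0.69183
  0.683·log₂(0.683/0.584) = 0.15430
  0.087·log₂(0.087/0.273) = -0.14353
D(P‖Q) = 0.6447 bits.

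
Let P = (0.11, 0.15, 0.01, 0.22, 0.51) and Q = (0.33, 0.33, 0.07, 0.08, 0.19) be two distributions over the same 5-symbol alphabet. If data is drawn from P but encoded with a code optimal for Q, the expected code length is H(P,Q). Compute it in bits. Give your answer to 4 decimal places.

H(P,Q) = −Σ p·log₂ q.
  −0.11·log₂(0.33) = 0.17594
  −0.15·log₂(0.33) = 0.23992
  −0.01·log₂(0.07) = 0.03837
  −0.22·log₂(0.08) = 0.80165
  −0.51·log₂(0.19) = 1.22192
H(P,Q) = 2.4778 bits.

2.4778 bits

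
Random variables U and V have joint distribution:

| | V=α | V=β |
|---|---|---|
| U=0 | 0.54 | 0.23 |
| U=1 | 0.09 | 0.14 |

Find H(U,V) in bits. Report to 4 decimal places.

H(U,V) = −Σ p(x,y)·log₂ p(x,y) over all 4 cells.
  cell (0,α): −0.54·log₂0.54 = 0.48004
  cell (0,β): −0.23·log₂0.23 = 0.48767
  cell (1,α): −0.09·log₂0.09 = 0.31265
  cell (1,β): −0.14·log₂0.14 = 0.39711
Sum = 1.6775 bits.

1.6775 bits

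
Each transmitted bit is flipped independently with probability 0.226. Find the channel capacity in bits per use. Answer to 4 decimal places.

Binary symmetric channel: C = 1 − h₂(ε) where h₂ is the binary entropy function.
h₂(0.226) = −0.226·log₂0.226 − 0.774·log₂0.774 = 0.7710.
C = 1 − 0.7710 = 0.2290 bits per channel use.

0.2290 bits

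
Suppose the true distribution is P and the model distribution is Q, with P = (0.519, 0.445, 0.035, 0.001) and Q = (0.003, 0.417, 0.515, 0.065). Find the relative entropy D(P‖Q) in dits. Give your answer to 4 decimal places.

D(P‖Q) = Σ p·log₁₀(p/q).
  0.519·log₁₀(0.519/0.003) = 1.16155
  0.445·log₁₀(0.445/0.417) = 0.01256
  0.035·log₁₀(0.035/0.515) = -0.04087
  0.001·log₁₀(0.001/0.065) = -0.00181
D(P‖Q) = 1.1314 dits.

1.1314 dits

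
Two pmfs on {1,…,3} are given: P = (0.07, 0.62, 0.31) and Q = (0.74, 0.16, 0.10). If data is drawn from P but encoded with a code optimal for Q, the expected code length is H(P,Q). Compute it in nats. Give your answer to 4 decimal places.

1.8711 nats

H(P,Q) = −Σ p·ln q.
  −0.07·ln(0.74) = 0.02108
  −0.62·ln(0.16) = 1.13620
  −0.31·ln(0.10) = 0.71380
H(P,Q) = 1.8711 nats.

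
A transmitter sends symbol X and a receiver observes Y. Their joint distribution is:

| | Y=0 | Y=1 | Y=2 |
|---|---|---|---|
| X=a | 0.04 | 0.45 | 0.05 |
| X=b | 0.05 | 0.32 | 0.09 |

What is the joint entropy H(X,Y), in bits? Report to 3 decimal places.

H(X,Y) = −Σ p(x,y)·log₂ p(x,y) over all 6 cells.
  cell (a,0): −0.04·log₂0.04 = 0.1858
  cell (a,1): −0.45·log₂0.45 = 0.5184
  cell (a,2): −0.05·log₂0.05 = 0.2161
  cell (b,0): −0.05·log₂0.05 = 0.2161
  cell (b,1): −0.32·log₂0.32 = 0.5260
  cell (b,2): −0.09·log₂0.09 = 0.3127
Sum = 1.975 bits.

1.975 bits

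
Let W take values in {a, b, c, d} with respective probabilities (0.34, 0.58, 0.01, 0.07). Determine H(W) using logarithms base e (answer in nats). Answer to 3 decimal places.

H(W) = −Σ p·ln p.
  −(0.34)·ln(0.34) = 0.3668
  −(0.58)·ln(0.58) = 0.3159
  −(0.01)·ln(0.01) = 0.0461
  −(0.07)·ln(0.07) = 0.1861
Sum: 0.3668 + 0.3159 + 0.0461 + 0.1861 = 0.915 nats.

0.915 nats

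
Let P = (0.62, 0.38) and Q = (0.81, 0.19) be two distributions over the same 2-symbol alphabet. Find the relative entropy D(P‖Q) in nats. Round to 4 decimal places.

D(P‖Q) = Σ p·ln(p/q).
  0.62·ln(0.62/0.81) = -0.16574
  0.38·ln(0.38/0.19) = 0.26340
D(P‖Q) = 0.0977 nats.

0.0977 nats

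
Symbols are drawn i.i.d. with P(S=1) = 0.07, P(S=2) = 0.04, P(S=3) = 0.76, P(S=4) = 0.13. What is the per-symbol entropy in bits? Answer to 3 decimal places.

1.138 bits

H(S) = −Σ p·log₂ p.
  −(0.07)·log₂(0.07) = 0.2686
  −(0.04)·log₂(0.04) = 0.1858
  −(0.76)·log₂(0.76) = 0.3009
  −(0.13)·log₂(0.13) = 0.3826
Sum: 0.2686 + 0.1858 + 0.3009 + 0.3826 = 1.138 bits.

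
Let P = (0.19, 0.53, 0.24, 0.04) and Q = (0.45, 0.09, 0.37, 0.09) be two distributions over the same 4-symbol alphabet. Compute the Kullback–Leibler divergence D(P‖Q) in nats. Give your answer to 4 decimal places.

0.6396 nats

D(P‖Q) = Σ p·ln(p/q).
  0.19·ln(0.19/0.45) = -0.16382
  0.53·ln(0.53/0.09) = 0.93973
  0.24·ln(0.24/0.37) = -0.10389
  0.04·ln(0.04/0.09) = -0.03244
D(P‖Q) = 0.6396 nats.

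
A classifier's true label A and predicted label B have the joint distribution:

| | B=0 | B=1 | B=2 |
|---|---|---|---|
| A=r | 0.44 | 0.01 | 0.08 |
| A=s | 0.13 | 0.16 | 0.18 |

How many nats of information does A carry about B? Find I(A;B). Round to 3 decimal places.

Marginals: p(A) = (0.5300, 0.4700), p(B) = (0.5700, 0.1700, 0.2600).
I(A;B) = Σ p(x,y)·ln[p(x,y)/(p(x)p(y))].
  (r,0): 0.44·ln(1.4565) = 0.1654
  (r,1): 0.01·ln(0.1110) = -0.0220
  (r,2): 0.08·ln(0.5806) = -0.0435
  (s,0): 0.13·ln(0.4853) = -0.0940
  (s,1): 0.16·ln(2.0025) = 0.1111
  (s,2): 0.18·ln(1.4730) = 0.0697
Sum = 0.187 nats.

0.187 nats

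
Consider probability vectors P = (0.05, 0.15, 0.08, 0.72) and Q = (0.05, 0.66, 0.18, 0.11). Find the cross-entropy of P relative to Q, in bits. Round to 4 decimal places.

2.7967 bits

H(P,Q) = −Σ p·log₂ q.
  −0.05·log₂(0.05) = 0.21610
  −0.15·log₂(0.66) = 0.08992
  −0.08·log₂(0.18) = 0.19791
  −0.72·log₂(0.11) = 2.29279
H(P,Q) = 2.7967 bits.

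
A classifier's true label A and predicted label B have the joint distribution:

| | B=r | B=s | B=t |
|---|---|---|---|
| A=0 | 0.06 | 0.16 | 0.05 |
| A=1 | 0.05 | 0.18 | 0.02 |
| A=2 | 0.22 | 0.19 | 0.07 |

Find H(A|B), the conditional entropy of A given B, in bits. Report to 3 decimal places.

Chain rule: H(A|B) = H(A,B) − H(B).
Marginals: p(A) = (0.2700, 0.2500, 0.4800), p(B) = (0.3300, 0.5300, 0.1400).
H(A,B) = 2.8613 bits; H(B) = 1.4104 bits.
H(A|B) = 2.8613 − 1.4104 = 1.451 bits.

1.451 bits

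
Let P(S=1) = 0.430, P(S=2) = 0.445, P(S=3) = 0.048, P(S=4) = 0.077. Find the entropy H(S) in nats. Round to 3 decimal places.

1.066 nats

H(S) = −Σ p·ln p.
  −(0.430)·ln(0.430) = 0.3629
  −(0.445)·ln(0.445) = 0.3603
  −(0.048)·ln(0.048) = 0.1458
  −(0.077)·ln(0.077) = 0.1974
Sum: 0.3629 + 0.3603 + 0.1458 + 0.1974 = 1.066 nats.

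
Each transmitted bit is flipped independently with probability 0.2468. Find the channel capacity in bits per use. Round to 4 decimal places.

Binary symmetric channel: C = 1 − h₂(ε) where h₂ is the binary entropy function.
h₂(0.2468) = −0.2468·log₂0.2468 − 0.7532·log₂0.7532 = 0.8062.
C = 1 − 0.8062 = 0.1938 bits per channel use.

0.1938 bits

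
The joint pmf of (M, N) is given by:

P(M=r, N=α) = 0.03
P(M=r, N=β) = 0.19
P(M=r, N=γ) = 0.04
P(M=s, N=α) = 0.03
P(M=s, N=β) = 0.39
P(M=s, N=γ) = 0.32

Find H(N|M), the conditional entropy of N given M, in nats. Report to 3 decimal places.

Marginals: p(M) = (0.2600, 0.7400), p(N) = (0.0600, 0.5800, 0.3600).
H(N|M) = Σ p(M) · H(N|M=·).
  M=r: p=0.2600, H(N|M=r) = 0.7664
  M=s: p=0.7400, H(N|M=s) = 0.8300
Weighted sum = 0.813 nats.

0.813 nats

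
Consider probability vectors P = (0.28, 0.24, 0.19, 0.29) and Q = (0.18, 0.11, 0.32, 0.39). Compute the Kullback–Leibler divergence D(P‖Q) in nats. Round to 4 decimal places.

0.1260 nats

D(P‖Q) = Σ p·ln(p/q).
  0.28·ln(0.28/0.18) = 0.12371
  0.24·ln(0.24/0.11) = 0.18724
  0.19·ln(0.19/0.32) = -0.09905
  0.29·ln(0.29/0.39) = -0.08592
D(P‖Q) = 0.1260 nats.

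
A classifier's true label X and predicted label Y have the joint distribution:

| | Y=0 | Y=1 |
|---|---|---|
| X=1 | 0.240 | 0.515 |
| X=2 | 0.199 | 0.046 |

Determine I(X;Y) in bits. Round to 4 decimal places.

Marginals: p(X) = (0.7550, 0.2450), p(Y) = (0.4390, 0.5610).
I(X;Y) = H(X) + H(Y) − H(X,Y).
H(X) = 0.8033, H(Y) = 0.9892, H(X,Y) = 1.6550.
I(X;Y) = 0.8033 + 0.9892 − 1.6550 = 0.1375 bits.

0.1375 bits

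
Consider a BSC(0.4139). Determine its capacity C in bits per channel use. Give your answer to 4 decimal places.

0.0215 bits

Binary symmetric channel: C = 1 − h₂(ε) where h₂ is the binary entropy function.
h₂(0.4139) = −0.4139·log₂0.4139 − 0.5861·log₂0.5861 = 0.9785.
C = 1 − 0.9785 = 0.0215 bits per channel use.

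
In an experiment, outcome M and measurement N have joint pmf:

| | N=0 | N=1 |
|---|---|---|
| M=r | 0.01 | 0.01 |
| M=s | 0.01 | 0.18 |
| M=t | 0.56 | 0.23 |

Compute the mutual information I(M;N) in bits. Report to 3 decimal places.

Marginals: p(M) = (0.0200, 0.1900, 0.7900), p(N) = (0.5800, 0.4200).
I(M;N) = Σ p(x,y)·log₂[p(x,y)/(p(x)p(y))].
  (r,0): 0.01·log₂(0.8621) = -0.0021
  (r,1): 0.01·log₂(1.1905) = 0.0025
  (s,0): 0.01·log₂(0.0907) = -0.0346
  (s,1): 0.18·log₂(2.2556) = 0.2112
  (t,0): 0.56·log₂(1.2222) = 0.1621
  (t,1): 0.23·log₂(0.6932) = -0.1216
Sum = 0.217 bits.

0.217 bits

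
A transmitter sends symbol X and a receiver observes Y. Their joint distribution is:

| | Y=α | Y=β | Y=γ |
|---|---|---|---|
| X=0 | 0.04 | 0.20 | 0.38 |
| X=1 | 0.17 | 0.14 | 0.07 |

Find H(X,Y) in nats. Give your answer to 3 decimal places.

1.581 nats

H(X,Y) = −Σ p(x,y)·ln p(x,y) over all 6 cells.
  cell (0,α): −0.04·ln0.04 = 0.1288
  cell (0,β): −0.20·ln0.20 = 0.3219
  cell (0,γ): −0.38·ln0.38 = 0.3677
  cell (1,α): −0.17·ln0.17 = 0.3012
  cell (1,β): −0.14·ln0.14 = 0.2753
  cell (1,γ): −0.07·ln0.07 = 0.1861
Sum = 1.581 nats.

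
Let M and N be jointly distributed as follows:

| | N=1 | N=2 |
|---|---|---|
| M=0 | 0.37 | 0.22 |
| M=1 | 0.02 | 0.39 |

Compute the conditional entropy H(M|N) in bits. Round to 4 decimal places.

0.6892 bits

Marginals: p(M) = (0.5900, 0.4100), p(N) = (0.3900, 0.6100).
H(M|N) = Σ p(N) · H(M|N=·).
  N=1: p=0.3900, H(M|N=1) = 0.2918
  N=2: p=0.6100, H(M|N=2) = 0.9432
Weighted sum = 0.6892 bits.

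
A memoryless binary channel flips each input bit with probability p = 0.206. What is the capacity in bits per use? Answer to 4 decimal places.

Binary symmetric channel: C = 1 − h₂(ε) where h₂ is the binary entropy function.
h₂(0.206) = −0.206·log₂0.206 − 0.794·log₂0.794 = 0.7338.
C = 1 − 0.7338 = 0.2662 bits per channel use.

0.2662 bits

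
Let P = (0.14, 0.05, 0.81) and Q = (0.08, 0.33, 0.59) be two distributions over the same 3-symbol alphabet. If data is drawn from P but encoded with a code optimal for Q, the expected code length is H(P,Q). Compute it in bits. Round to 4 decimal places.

H(P,Q) = −Σ p·log₂ q.
  −0.14·log₂(0.08) = 0.51014
  −0.05·log₂(0.33) = 0.07997
  −0.81·log₂(0.59) = 0.61658
H(P,Q) = 1.2067 bits.

1.2067 bits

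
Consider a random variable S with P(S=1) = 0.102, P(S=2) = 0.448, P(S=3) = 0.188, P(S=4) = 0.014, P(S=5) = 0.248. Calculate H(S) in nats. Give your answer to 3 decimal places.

H(S) = −Σ p·ln p.
  −(0.102)·ln(0.102) = 0.2328
  −(0.448)·ln(0.448) = 0.3597
  −(0.188)·ln(0.188) = 0.3142
  −(0.014)·ln(0.014) = 0.0598
  −(0.248)·ln(0.248) = 0.3458
Sum: 0.2328 + 0.3597 + 0.3142 + 0.0598 + 0.3458 = 1.312 nats.

1.312 nats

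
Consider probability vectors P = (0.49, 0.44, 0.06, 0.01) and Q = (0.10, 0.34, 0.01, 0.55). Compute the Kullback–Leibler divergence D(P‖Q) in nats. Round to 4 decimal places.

0.9596 nats

D(P‖Q) = Σ p·ln(p/q).
  0.49·ln(0.49/0.10) = 0.77873
  0.44·ln(0.44/0.34) = 0.11344
  0.06·ln(0.06/0.01) = 0.10751
  0.01·ln(0.01/0.55) = -0.04007
D(P‖Q) = 0.9596 nats.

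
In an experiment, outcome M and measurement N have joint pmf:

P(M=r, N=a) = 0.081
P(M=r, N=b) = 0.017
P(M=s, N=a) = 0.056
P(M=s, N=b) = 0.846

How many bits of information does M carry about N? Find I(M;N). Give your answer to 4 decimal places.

0.2083 bits

Marginals: p(M) = (0.0980, 0.9020), p(N) = (0.1370, 0.8630).
I(M;N) = Σ p(x,y)·log₂[p(x,y)/(p(x)p(y))].
  (r,a): 0.081·log₂(6.0331) = 0.21002
  (r,b): 0.017·log₂(0.2010) = -0.03935
  (s,a): 0.056·log₂(0.4532) = -0.06395
  (s,b): 0.846·log₂(1.0868) = 0.10160
Sum = 0.2083 bits.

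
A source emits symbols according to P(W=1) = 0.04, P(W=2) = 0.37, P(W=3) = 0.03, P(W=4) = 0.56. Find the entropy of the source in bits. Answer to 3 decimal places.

H(W) = −Σ p·log₂ p.
  −(0.04)·log₂(0.04) = 0.1858
  −(0.37)·log₂(0.37) = 0.5307
  −(0.03)·log₂(0.03) = 0.1518
  −(0.56)·log₂(0.56) = 0.4684
Sum: 0.1858 + 0.5307 + 0.1518 + 0.4684 = 1.337 bits.

1.337 bits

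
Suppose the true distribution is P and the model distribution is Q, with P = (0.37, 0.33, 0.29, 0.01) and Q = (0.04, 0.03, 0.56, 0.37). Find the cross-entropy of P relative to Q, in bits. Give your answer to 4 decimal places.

3.6446 bits

H(P,Q) = −Σ p·log₂ q.
  −0.37·log₂(0.04) = 1.71823
  −0.33·log₂(0.03) = 1.66943
  −0.29·log₂(0.56) = 0.24259
  −0.01·log₂(0.37) = 0.01434
H(P,Q) = 3.6446 bits.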